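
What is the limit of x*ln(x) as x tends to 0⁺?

0

This is a 0·(−∞) form. Rewrite as 1·ln(x) / x^(−1) and apply L'Hôpital:
the derivative quotient is 1·(1/x) / (−1·x^(−2)) = (-1/1)·x^1 → 0.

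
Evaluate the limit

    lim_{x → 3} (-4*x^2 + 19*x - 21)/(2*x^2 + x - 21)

-5/13

At x = 3 both the top and bottom vanish — a removable singularity. Factoring out (x - 3) from each leaves (7 - 4*x)/(2*x + 7), which at x = 3 equals -5/13.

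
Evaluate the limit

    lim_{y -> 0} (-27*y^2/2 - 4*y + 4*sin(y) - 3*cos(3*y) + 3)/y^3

Substitution gives 0/0; apply L'Hôpital's rule 3 times.
After differentiating numerator and denominator 3 times the quotient is (-81*sin(3*y) - 4*cos(y))/(6); at y = 0 this is -2/3.

-2/3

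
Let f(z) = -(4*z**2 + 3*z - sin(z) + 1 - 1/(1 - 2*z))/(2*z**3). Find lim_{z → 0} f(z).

Substitution gives 0/0 (the numerator vanishes to order 3).
Expand each term to order z^3: the coefficient of z^3 in −sin(z) is 1/6 and in −1/(1 - 2z) is -8.
Lower-order terms cancel with the polynomial part, so the numerator is (-47/6)·z^3 + o(z^3), and the limit is (-47/6)/(-2) = 47/12.

47/12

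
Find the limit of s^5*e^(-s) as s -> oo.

0

Write as s^5/e^{1s}, an ∞/∞ form.
Exponential growth dominates any polynomial, so repeated L'Hôpital (or the standard result) gives 0.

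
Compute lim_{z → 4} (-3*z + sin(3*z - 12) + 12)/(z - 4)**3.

-9/2

Direct substitution gives 0/0.
Apply L'Hôpital: lim (3*cos(3*z - 12) - 3)/(3*(z - 4)^2), still 0/0.
Apply L'Hôpital: lim (-9*sin(3*z - 12))/(6*z - 24), still 0/0.
After 3 applications of L'Hôpital's rule the quotient is (-27*cos(3*z - 12))/(6); substituting z = 4 gives -9/2.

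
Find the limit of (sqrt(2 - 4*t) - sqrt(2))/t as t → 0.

-√(2)

A 0/0 form; rationalise with √(2 - 4t) + √2. This collapses the numerator to -4t, leaving -4/(√(2 - 4t) + √2) → -4/(2√2) = -√(2).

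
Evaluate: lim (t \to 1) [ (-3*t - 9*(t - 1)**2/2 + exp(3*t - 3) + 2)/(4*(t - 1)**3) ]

Direct substitution gives 0/0.
Apply L'Hôpital: lim (-9*t + 3*e^(3*t - 3) + 6)/(12*(t - 1)^2), still 0/0.
Apply L'Hôpital: lim (9*e^(3*t - 3) - 9)/(24*t - 24), still 0/0.
After 3 applications of L'Hôpital's rule the quotient is (27*e^(3*t - 3))/(24); substituting t = 1 gives 9/8.

9/8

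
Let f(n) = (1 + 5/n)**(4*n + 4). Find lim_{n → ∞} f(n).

Let L be the limit and take ln: ln L = lim (4n + 4)·ln(1 + 5/n) = lim (4n + 4)·(5/n + O(1/n²)) = 20.
Hence L = e^(20).

e^(20)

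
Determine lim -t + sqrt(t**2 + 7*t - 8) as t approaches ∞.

This has the form ∞ − ∞. Multiply and divide by the conjugate √(t^2 + 7*t - 8) + t.
That gives (7t - 8) / (√(t^2 + 7*t - 8) + t).
Divide numerator and denominator by t: the limit is 7/(2·1) = 7/2.

7/2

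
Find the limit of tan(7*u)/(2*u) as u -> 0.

7/2

Substitution gives 0/0.
Since tan(θ)/θ → 1 as θ → 0, tan(7u)/(7u) → 1 and the limit is 7/2.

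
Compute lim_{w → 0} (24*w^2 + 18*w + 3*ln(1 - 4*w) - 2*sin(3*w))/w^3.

-55

Substitution gives 0/0; apply L'Hôpital's rule 3 times.
After differentiating numerator and denominator 3 times the quotient is (54*cos(3*w) + 384/(4*w - 1)^3)/(6); at w = 0 this is -55.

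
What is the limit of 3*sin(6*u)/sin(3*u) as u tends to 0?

Substitution gives 0/0.
Divide numerator and denominator by u: sin(6u)/u → 6 and sin(3u)/u → 3, so the limit is 3·6/3 = 6.

6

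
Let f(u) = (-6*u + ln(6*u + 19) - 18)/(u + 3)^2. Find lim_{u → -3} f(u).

-18

Direct substitution gives 0/0.
Apply L'Hôpital: lim (-6 + 6/(6*u + 19))/(2*u + 6), still 0/0.
After 2 applications of L'Hôpital's rule the quotient is (-36/(6*u + 19)^2)/(2); substituting u = -3 gives -18.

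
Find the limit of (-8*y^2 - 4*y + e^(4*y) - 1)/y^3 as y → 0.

32/3

Direct substitution gives 0/0.
Apply L'Hôpital: lim (-16*y + 4*e^(4*y) - 4)/(3*y^2), still 0/0.
Apply L'Hôpital: lim (16*e^(4*y) - 16)/(6*y), still 0/0.
After 3 applications of L'Hôpital's rule the quotient is (64*e^(4*y))/(6); substituting y = 0 gives 32/3.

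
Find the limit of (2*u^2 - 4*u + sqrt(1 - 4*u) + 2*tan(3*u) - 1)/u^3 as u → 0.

Substitution gives 0/0 (the numerator vanishes to order 3).
Expand each term to order u^3: the coefficient of u^3 in 2·tan(3u) is 18 and in √(1 - 4u) is -4.
Lower-order terms cancel with the polynomial part, so the numerator is (14)·u^3 + o(u^3), and the limit is (14)/(1) = 14.

14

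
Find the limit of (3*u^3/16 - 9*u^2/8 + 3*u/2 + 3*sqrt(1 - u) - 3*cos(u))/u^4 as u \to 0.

Substitution gives 0/0 (the numerator vanishes to order 4).
Expand each term to order u^4: the coefficient of u^4 in 3·√(1 - u) is -15/128 and in -3·cos(u) is -1/8.
Lower-order terms cancel with the polynomial part, so the numerator is (-31/128)·u^4 + o(u^4), and the limit is (-31/128)/(1) = -31/128.

-31/128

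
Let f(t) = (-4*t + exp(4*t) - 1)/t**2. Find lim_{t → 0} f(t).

Direct substitution gives 0/0.
Apply L'Hôpital: lim (4*e^(4*t) - 4)/(2*t), still 0/0.
After 2 applications of L'Hôpital's rule the quotient is (16*e^(4*t))/(2); substituting t = 0 gives 8.

8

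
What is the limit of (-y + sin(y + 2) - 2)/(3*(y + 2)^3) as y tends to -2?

-1/18

Direct substitution gives 0/0.
Apply L'Hôpital: lim (cos(y + 2) - 1)/(9*(y + 2)^2), still 0/0.
Apply L'Hôpital: lim (-sin(y + 2))/(18*y + 36), still 0/0.
After 3 applications of L'Hôpital's rule the quotient is (-cos(y + 2))/(18); substituting y = -2 gives -1/18.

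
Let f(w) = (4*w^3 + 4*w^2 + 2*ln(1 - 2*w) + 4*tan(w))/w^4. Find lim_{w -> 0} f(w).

-8

Substitution gives 0/0; apply L'Hôpital's rule 4 times.
After differentiating numerator and denominator 4 times the quotient is (96*tan(w)^3/cos(w)^2 + 64*tan(w)/cos(w)^2 - 192/(2*w - 1)^4)/(24); at w = 0 this is -8.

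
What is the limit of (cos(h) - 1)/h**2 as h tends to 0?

-1/2

Direct substitution gives 0/0.
Apply L'Hôpital: lim (-sin(h))/(2*h), still 0/0.
After 2 applications of L'Hôpital's rule the quotient is (-cos(h))/(2); substituting h = 0 gives -1/2.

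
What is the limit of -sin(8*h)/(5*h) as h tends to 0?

Substitution gives 0/0.
Write it as (8/(-5))·sin(8h)/(8h); since sin(u)/u → 1, the limit is -8/5.

-8/5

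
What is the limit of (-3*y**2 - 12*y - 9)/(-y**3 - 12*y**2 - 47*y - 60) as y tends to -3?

-3

Since y = -3 makes numerator and denominator zero, (y + 3) divides both.
Cancelling it gives (-3*y - 3)/(-y^2 - 9*y - 20); now plug in y = -3 to get -3.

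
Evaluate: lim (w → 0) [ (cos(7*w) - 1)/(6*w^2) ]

-49/12

Direct substitution gives 0/0.
Apply L'Hôpital: lim (-7*sin(7*w))/(12*w), still 0/0.
After 2 applications of L'Hôpital's rule the quotient is (-49*cos(7*w))/(12); substituting w = 0 gives -49/12.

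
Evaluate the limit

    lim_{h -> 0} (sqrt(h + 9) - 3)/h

1/6

A 0/0 form; rationalise with √(9 + h) + √9. This collapses the numerator to h, leaving 1/(√(9 + h) + √9) → 1/(2√9) = 1/6.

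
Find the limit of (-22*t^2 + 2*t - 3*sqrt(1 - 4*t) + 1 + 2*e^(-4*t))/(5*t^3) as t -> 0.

Substitution gives 0/0 (the numerator vanishes to order 3).
Expand each term to order t^3: the coefficient of t^3 in 2·e^(-4t) is -64/3 and in -3·√(1 - 4t) is 12.
Lower-order terms cancel with the polynomial part, so the numerator is (-28/3)·t^3 + o(t^3), and the limit is (-28/3)/(5) = -28/15.

-28/15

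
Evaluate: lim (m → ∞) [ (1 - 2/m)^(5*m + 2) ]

The base → 1 and the exponent → ∞: a 1^∞ form.
Take logarithms: (5m + 2)·ln(1 - 2/m). Since ln(1+u) ~ u for small u, this behaves like (5m)·(-2/m) → -10.
So the limit is e^(-10).

e^(-10)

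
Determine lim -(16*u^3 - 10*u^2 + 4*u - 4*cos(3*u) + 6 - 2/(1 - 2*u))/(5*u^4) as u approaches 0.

Substitution gives 0/0; apply L'Hôpital's rule 4 times.
After differentiating numerator and denominator 4 times the quotient is (-324*cos(3*u) + 768/(2*u - 1)^5)/(-120); at u = 0 this is 91/10.

91/10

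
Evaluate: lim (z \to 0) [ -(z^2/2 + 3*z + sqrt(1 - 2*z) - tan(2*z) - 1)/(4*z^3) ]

19/24

Substitution gives 0/0 (the numerator vanishes to order 3).
Expand each term to order z^3: the coefficient of z^3 in √(1 - 2z) is -1/2 and in −tan(2z) is -8/3.
Lower-order terms cancel with the polynomial part, so the numerator is (-19/6)·z^3 + o(z^3), and the limit is (-19/6)/(-4) = 19/24.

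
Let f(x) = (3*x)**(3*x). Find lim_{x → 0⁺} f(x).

Base → 0⁺ and exponent → 0⁺: a 0^0 form.
Take logs: 3x·ln(3x). This is 0·(−∞); rewriting as ln(3x)/(1/(3x)) and applying L'Hôpital gives 0.
Hence the limit is e^0 = 1.

1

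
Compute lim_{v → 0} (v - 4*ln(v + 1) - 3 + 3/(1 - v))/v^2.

5

Substitution gives 0/0; apply L'Hôpital's rule 2 times.
After differentiating numerator and denominator 2 times the quotient is (4/(v + 1)^2 - 6/(v - 1)^3)/(2); at v = 0 this is 5.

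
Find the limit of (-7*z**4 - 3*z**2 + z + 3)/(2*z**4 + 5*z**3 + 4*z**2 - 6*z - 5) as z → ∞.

Numerator and denominator both have degree 4.
Dividing every term by z^4, all lower-order terms vanish and the limit is the ratio of leading coefficients, -7/(2) = -7/2.

-7/2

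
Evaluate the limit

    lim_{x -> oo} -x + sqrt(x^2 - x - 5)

An ∞ − ∞ form. Rationalising with the conjugate, the difference becomes (-x - 5) / (√(x^2 - x - 5) + x).
For large x the denominator behaves like 2·x, so the quotient tends to -1/2 = -1/2.

-1/2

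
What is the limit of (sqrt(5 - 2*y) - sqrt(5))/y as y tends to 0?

-√(5)/5

A 0/0 form; rationalise with √(5 - 2y) + √5. This collapses the numerator to -2y, leaving -2/(√(5 - 2y) + √5) → -2/(2√5) = -√(5)/5.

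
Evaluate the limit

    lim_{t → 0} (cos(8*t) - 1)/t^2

Direct substitution gives 0/0.
Apply L'Hôpital: lim (-8*sin(8*t))/(2*t), still 0/0.
After 2 applications of L'Hôpital's rule the quotient is (-64*cos(8*t))/(2); substituting t = 0 gives -32.

-32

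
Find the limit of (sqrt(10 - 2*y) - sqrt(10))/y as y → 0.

-√(10)/10

A 0/0 form; rationalise with √(10 - 2y) + √10. This collapses the numerator to -2y, leaving -2/(√(10 - 2y) + √10) → -2/(2√10) = -√(10)/10.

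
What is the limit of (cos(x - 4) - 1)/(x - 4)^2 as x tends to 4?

-1/2

Direct substitution gives 0/0.
Apply L'Hôpital: lim (-sin(x - 4))/(2*x - 8), still 0/0.
After 2 applications of L'Hôpital's rule the quotient is (-cos(x - 4))/(2); substituting x = 4 gives -1/2.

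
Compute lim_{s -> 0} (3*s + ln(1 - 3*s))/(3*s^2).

-3/2

Direct substitution gives 0/0.
Apply L'Hôpital: lim (3 - 3/(1 - 3*s))/(6*s), still 0/0.
After 2 applications of L'Hôpital's rule the quotient is (-9/(1 - 3*s)^2)/(6); substituting s = 0 gives -3/2.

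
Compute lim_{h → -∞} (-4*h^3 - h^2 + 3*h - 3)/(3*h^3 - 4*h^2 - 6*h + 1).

Numerator and denominator both have degree 3.
Dividing every term by h^3, all lower-order terms vanish and the limit is the ratio of leading coefficients, -4/(3) = -4/3.

-4/3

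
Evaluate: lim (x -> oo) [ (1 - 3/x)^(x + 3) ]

e^(-3)

The base → 1 and the exponent → ∞: a 1^∞ form.
Take logarithms: (x + 3)·ln(1 - 3/x). Since ln(1+u) ~ u for small u, this behaves like (x)·(-3/x) → -3.
So the limit is e^(-3).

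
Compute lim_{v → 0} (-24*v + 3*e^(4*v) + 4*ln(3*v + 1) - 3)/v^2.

6

Substitution gives 0/0; apply L'Hôpital's rule 2 times.
After differentiating numerator and denominator 2 times the quotient is (48*e^(4*v) - 36/(3*v + 1)^2)/(2); at v = 0 this is 6.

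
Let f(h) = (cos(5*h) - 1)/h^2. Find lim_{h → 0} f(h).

Direct substitution gives 0/0.
Apply L'Hôpital: lim (-5*sin(5*h))/(2*h), still 0/0.
After 2 applications of L'Hôpital's rule the quotient is (-25*cos(5*h))/(2); substituting h = 0 gives -25/2.

-25/2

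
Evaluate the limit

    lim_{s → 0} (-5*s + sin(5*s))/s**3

Direct substitution gives 0/0.
Apply L'Hôpital: lim (5*cos(5*s) - 5)/(3*s^2), still 0/0.
Apply L'Hôpital: lim (-25*sin(5*s))/(6*s), still 0/0.
After 3 applications of L'Hôpital's rule the quotient is (-125*cos(5*s))/(6); substituting s = 0 gives -125/6.

-125/6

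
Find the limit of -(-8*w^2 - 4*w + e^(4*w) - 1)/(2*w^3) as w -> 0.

-16/3

Direct substitution gives 0/0.
Apply L'Hôpital: lim (-16*w + 4*e^(4*w) - 4)/(-6*w^2), still 0/0.
Apply L'Hôpital: lim (16*e^(4*w) - 16)/(-12*w), still 0/0.
After 3 applications of L'Hôpital's rule the quotient is (64*e^(4*w))/(-12); substituting w = 0 gives -16/3.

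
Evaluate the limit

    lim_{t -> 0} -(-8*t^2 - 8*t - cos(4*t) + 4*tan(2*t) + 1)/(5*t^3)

Substitution gives 0/0 (the numerator vanishes to order 3).
Expand each term to order t^3: the coefficient of t^3 in 4·tan(2t) is 32/3 and in −cos(4t) is 0.
Lower-order terms cancel with the polynomial part, so the numerator is (32/3)·t^3 + o(t^3), and the limit is (32/3)/(-5) = -32/15.

-32/15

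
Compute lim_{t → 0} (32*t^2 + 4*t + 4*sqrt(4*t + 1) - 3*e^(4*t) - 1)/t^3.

-16

Substitution gives 0/0; apply L'Hôpital's rule 3 times.
After differentiating numerator and denominator 3 times the quotient is (-192*e^(4*t) + 96/(4*t + 1)^(5/2))/(6); at t = 0 this is -16.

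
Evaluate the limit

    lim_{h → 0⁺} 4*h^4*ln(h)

This is a 0·(−∞) form. Rewrite as 4·ln(h) / h^(−4) and apply L'Hôpital:
the derivative quotient is 4·(1/h) / (−4·h^(−5)) = (-4/4)·h^4 → 0.

0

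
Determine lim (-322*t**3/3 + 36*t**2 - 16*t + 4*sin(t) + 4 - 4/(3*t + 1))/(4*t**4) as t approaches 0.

-81

Substitution gives 0/0; apply L'Hôpital's rule 4 times.
After differentiating numerator and denominator 4 times the quotient is (4*sin(t) - 7776/(3*t + 1)^5)/(96); at t = 0 this is -81.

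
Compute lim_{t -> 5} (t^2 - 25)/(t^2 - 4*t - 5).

5/3

Since t = 5 makes numerator and denominator zero, (t - 5) divides both.
Cancelling it gives (t + 5)/(t + 1); now plug in t = 5 to get 5/3.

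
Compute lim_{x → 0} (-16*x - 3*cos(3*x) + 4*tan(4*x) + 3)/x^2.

27/2

Substitution gives 0/0; apply L'Hôpital's rule 2 times.
After differentiating numerator and denominator 2 times the quotient is (27*cos(3*x) + 128*tan(4*x)/cos(4*x)^2)/(2); at x = 0 this is 27/2.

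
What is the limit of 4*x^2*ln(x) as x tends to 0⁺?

This is a 0·(−∞) form. Rewrite as 4·ln(x) / x^(−2) and apply L'Hôpital:
the derivative quotient is 4·(1/x) / (−2·x^(−3)) = (-4/2)·x^2 → 0.

0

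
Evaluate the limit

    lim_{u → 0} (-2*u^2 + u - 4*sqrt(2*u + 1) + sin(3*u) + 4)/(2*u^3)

-13/4

Substitution gives 0/0 (the numerator vanishes to order 3).
Expand each term to order u^3: the coefficient of u^3 in sin(3u) is -9/2 and in -4·√(1 + 2u) is -2.
Lower-order terms cancel with the polynomial part, so the numerator is (-13/2)·u^3 + o(u^3), and the limit is (-13/2)/(2) = -13/4.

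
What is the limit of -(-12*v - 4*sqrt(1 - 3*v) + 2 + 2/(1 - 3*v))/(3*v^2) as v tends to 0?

-15/2

Substitution gives 0/0; apply L'Hôpital's rule 2 times.
After differentiating numerator and denominator 2 times the quotient is (36/(1 - 3*v)^3 - 9*(3*v - 1)^3/(1 - 3*v)^(9/2))/(-6); at v = 0 this is -15/2.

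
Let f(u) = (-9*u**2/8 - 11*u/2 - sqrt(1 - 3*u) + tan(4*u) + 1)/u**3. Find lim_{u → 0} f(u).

Substitution gives 0/0; apply L'Hôpital's rule 3 times.
After differentiating numerator and denominator 3 times the quotient is (384*tan(4*u)^2/cos(4*u)^2 + 128/cos(4*u)^2 + 81/(8*(1 - 3*u)^(5/2)))/(6); at u = 0 this is 1105/48.

1105/48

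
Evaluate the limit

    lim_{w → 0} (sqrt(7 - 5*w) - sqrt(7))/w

-5*√(7)/14

A 0/0 form; rationalise with √(7 - 5w) + √7. This collapses the numerator to -5w, leaving -5/(√(7 - 5w) + √7) → -5/(2√7) = -5*√(7)/14.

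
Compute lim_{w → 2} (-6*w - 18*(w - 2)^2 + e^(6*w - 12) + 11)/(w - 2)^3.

Direct substitution gives 0/0.
Apply L'Hôpital: lim (-36*w + 6*e^(6*w - 12) + 66)/(3*(w - 2)^2), still 0/0.
Apply L'Hôpital: lim (36*e^(6*w - 12) - 36)/(6*w - 12), still 0/0.
After 3 applications of L'Hôpital's rule the quotient is (216*e^(6*w - 12))/(6); substituting w = 2 gives 36.

36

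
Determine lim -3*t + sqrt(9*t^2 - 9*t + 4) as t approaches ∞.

-3/2

This has the form ∞ − ∞. Multiply and divide by the conjugate √(9*t^2 - 9*t + 4) + 3t.
That gives (-9t + 4) / (√(9*t^2 - 9*t + 4) + 3t).
Divide numerator and denominator by t: the limit is -9/(2·3) = -3/2.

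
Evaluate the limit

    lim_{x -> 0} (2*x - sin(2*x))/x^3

4/3

Direct substitution gives 0/0.
Apply L'Hôpital: lim (2 - 2*cos(2*x))/(3*x^2), still 0/0.
Apply L'Hôpital: lim (4*sin(2*x))/(6*x), still 0/0.
After 3 applications of L'Hôpital's rule the quotient is (8*cos(2*x))/(6); substituting x = 0 gives 4/3.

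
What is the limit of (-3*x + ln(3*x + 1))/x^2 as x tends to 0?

Direct substitution gives 0/0.
Apply L'Hôpital: lim (-3 + 3/(3*x + 1))/(2*x), still 0/0.
After 2 applications of L'Hôpital's rule the quotient is (-9/(3*x + 1)^2)/(2); substituting x = 0 gives -9/2.

-9/2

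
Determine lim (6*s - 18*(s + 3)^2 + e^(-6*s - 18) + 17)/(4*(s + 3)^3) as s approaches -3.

Direct substitution gives 0/0.
Apply L'Hôpital: lim (-36*s - 6*e^(-6*s - 18) - 102)/(12*(s + 3)^2), still 0/0.
Apply L'Hôpital: lim (36*e^(-6*s - 18) - 36)/(24*s + 72), still 0/0.
After 3 applications of L'Hôpital's rule the quotient is (-216*e^(-6*s - 18))/(24); substituting s = -3 gives -9.

-9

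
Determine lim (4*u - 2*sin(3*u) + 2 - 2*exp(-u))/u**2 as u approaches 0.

Substitution gives 0/0; apply L'Hôpital's rule 2 times.
After differentiating numerator and denominator 2 times the quotient is (18*sin(3*u) - 2*e^(-u))/(2); at u = 0 this is -1.

-1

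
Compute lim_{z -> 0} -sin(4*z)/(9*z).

-4/9

Substitution gives 0/0.
Write it as (4/(-9))·sin(4z)/(4z); since sin(u)/u → 1, the limit is -4/9.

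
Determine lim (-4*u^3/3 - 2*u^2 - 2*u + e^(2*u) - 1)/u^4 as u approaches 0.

2/3

Direct substitution gives 0/0.
Apply L'Hôpital: lim (-4*u^2 - 4*u + 2*e^(2*u) - 2)/(4*u^3), still 0/0.
Apply L'Hôpital: lim (-8*u + 4*e^(2*u) - 4)/(12*u^2), still 0/0.
Apply L'Hôpital: lim (8*e^(2*u) - 8)/(24*u), still 0/0.
After 4 applications of L'Hôpital's rule the quotient is (16*e^(2*u))/(24); substituting u = 0 gives 2/3.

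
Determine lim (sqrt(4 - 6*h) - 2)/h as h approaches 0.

-3/2

Substitution gives 0/0. Multiply numerator and denominator by the conjugate √(4 - 6h) + √4.
The numerator becomes (4 - 6h) − 4 = -6h, so the expression simplifies to -6/(√(4 - 6h) + √4).
Letting h → 0 gives -6/(2√4) = -3/2.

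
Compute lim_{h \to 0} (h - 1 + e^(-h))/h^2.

1/2

Direct substitution gives 0/0.
Apply L'Hôpital: lim (1 - e^(-h))/(2*h), still 0/0.
After 2 applications of L'Hôpital's rule the quotient is (e^(-h))/(2); substituting h = 0 gives 1/2.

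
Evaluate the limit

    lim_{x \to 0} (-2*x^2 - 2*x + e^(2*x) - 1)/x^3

Direct substitution gives 0/0.
Apply L'Hôpital: lim (-4*x + 2*e^(2*x) - 2)/(3*x^2), still 0/0.
Apply L'Hôpital: lim (4*e^(2*x) - 4)/(6*x), still 0/0.
After 3 applications of L'Hôpital's rule the quotient is (8*e^(2*x))/(6); substituting x = 0 gives 4/3.

4/3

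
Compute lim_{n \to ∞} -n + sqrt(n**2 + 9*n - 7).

9/2

This has the form ∞ − ∞. Multiply and divide by the conjugate √(n^2 + 9*n - 7) + n.
That gives (9n - 7) / (√(n^2 + 9*n - 7) + n).
Divide numerator and denominator by n: the limit is 9/(2·1) = 9/2.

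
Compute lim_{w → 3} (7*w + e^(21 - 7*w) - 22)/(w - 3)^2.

Direct substitution gives 0/0.
Apply L'Hôpital: lim (7 - 7*e^(21 - 7*w))/(2*w - 6), still 0/0.
After 2 applications of L'Hôpital's rule the quotient is (49*e^(21 - 7*w))/(2); substituting w = 3 gives 49/2.

49/2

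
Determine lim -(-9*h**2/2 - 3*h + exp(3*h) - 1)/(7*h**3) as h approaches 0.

-9/14

Direct substitution gives 0/0.
Apply L'Hôpital: lim (-9*h + 3*e^(3*h) - 3)/(-21*h^2), still 0/0.
Apply L'Hôpital: lim (9*e^(3*h) - 9)/(-42*h), still 0/0.
After 3 applications of L'Hôpital's rule the quotient is (27*e^(3*h))/(-42); substituting h = 0 gives -9/14.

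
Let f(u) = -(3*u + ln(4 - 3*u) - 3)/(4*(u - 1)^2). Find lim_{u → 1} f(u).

Direct substitution gives 0/0.
Apply L'Hôpital: lim (3 - 3/(4 - 3*u))/(8 - 8*u), still 0/0.
After 2 applications of L'Hôpital's rule the quotient is (-9/(4 - 3*u)^2)/(-8); substituting u = 1 gives 9/8.

9/8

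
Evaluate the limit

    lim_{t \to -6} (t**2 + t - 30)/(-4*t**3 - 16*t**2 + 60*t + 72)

11/180

Direct substitution gives 0/0, so factor. Both numerator and denominator have (t + 6) as a factor.
After cancelling, the expression reduces to (t - 5)/(-4*t^2 + 8*t + 12).
Substituting t = -6 gives 11/180.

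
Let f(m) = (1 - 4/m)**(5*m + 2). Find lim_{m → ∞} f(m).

e^(-20)

The base → 1 and the exponent → ∞: a 1^∞ form.
Take logarithms: (5m + 2)·ln(1 - 4/m). Since ln(1+u) ~ u for small u, this behaves like (5m)·(-4/m) → -20.
So the limit is e^(-20).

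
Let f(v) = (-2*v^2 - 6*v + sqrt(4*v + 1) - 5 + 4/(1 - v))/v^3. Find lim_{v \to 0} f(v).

Substitution gives 0/0 (the numerator vanishes to order 3).
Expand each term to order v^3: the coefficient of v^3 in 4·1/(1 - v) is 4 and in √(1 + 4v) is 4.
Lower-order terms cancel with the polynomial part, so the numerator is (8)·v^3 + o(v^3), and the limit is (8)/(1) = 8.

8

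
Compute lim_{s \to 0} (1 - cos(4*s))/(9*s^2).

Substitution gives 0/0.
Use (1 − cos u)/u² → 1/2 with u = 4s: the limit is 4²/(2·9) = 8/9.

8/9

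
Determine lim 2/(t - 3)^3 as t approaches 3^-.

As t → 3⁻, (t - 3) → 0⁻, so (t - 3)^3 → 0⁻ and 2/(t - 3)^3 → -∞.

-∞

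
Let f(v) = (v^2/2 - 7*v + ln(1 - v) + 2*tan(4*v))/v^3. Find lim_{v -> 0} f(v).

127/3

Substitution gives 0/0 (the numerator vanishes to order 3).
Expand each term to order v^3: the coefficient of v^3 in ln(1 - v) is -1/3 and in 2·tan(4v) is 128/3.
Lower-order terms cancel with the polynomial part, so the numerator is (127/3)·v^3 + o(v^3), and the limit is (127/3)/(1) = 127/3.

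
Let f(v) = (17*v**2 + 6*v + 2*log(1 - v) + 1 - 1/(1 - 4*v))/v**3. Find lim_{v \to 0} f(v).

-194/3

Substitution gives 0/0 (the numerator vanishes to order 3).
Expand each term to order v^3: the coefficient of v^3 in 2·ln(1 - v) is -2/3 and in −1/(1 - 4v) is -64.
Lower-order terms cancel with the polynomial part, so the numerator is (-194/3)·v^3 + o(v^3), and the limit is (-194/3)/(1) = -194/3.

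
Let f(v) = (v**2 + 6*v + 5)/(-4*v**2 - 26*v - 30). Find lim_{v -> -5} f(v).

-2/7

Since v = -5 makes numerator and denominator zero, (v + 5) divides both.
Cancelling it gives (v + 1)/(-4*v - 6); now plug in v = -5 to get -2/7.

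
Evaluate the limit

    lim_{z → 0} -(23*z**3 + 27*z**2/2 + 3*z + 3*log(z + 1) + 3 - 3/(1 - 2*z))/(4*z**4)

195/16

Substitution gives 0/0; apply L'Hôpital's rule 4 times.
After differentiating numerator and denominator 4 times the quotient is (1152/(2*z - 1)^5 - 18/(z + 1)^4)/(-96); at z = 0 this is 195/16.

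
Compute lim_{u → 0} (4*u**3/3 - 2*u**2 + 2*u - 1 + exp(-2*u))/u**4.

2/3

Direct substitution gives 0/0.
Apply L'Hôpital: lim (4*u^2 - 4*u + 2 - 2*e^(-2*u))/(4*u^3), still 0/0.
Apply L'Hôpital: lim (8*u - 4 + 4*e^(-2*u))/(12*u^2), still 0/0.
Apply L'Hôpital: lim (8 - 8*e^(-2*u))/(24*u), still 0/0.
After 4 applications of L'Hôpital's rule the quotient is (16*e^(-2*u))/(24); substituting u = 0 gives 2/3.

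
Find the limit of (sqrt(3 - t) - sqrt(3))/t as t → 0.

Substitution gives 0/0. Multiply numerator and denominator by the conjugate √(3 - t) + √3.
The numerator becomes (3 - t) − 3 = -t, so the expression simplifies to -1/(√(3 - t) + √3).
Letting t → 0 gives -1/(2√3) = -√(3)/6.

-√(3)/6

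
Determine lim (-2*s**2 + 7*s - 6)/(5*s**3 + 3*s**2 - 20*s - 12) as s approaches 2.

-1/52

Direct substitution gives 0/0, so factor. Both numerator and denominator have (s - 2) as a factor.
After cancelling, the expression reduces to (3 - 2*s)/(5*s^2 + 13*s + 6).
Substituting s = 2 gives -1/52.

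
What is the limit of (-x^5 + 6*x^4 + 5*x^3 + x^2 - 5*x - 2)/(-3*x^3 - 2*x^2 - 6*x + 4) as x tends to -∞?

The numerator has higher degree (5 > 3); the quotient behaves like (-1/(-3))·x^2 for large |x|.
As x → −∞ this diverges to ∞.

∞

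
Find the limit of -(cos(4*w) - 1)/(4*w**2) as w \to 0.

Direct substitution gives 0/0.
Apply L'Hôpital: lim (-4*sin(4*w))/(-8*w), still 0/0.
After 2 applications of L'Hôpital's rule the quotient is (-16*cos(4*w))/(-8); substituting w = 0 gives 2.

2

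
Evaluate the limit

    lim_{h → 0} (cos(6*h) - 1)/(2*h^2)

-9

Direct substitution gives 0/0.
Apply L'Hôpital: lim (-6*sin(6*h))/(4*h), still 0/0.
After 2 applications of L'Hôpital's rule the quotient is (-36*cos(6*h))/(4); substituting h = 0 gives -9.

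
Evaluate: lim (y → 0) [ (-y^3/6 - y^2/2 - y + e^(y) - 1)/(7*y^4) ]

Direct substitution gives 0/0.
Apply L'Hôpital: lim (-y^2/2 - y + e^(y) - 1)/(28*y^3), still 0/0.
Apply L'Hôpital: lim (-y + e^(y) - 1)/(84*y^2), still 0/0.
Apply L'Hôpital: lim (e^(y) - 1)/(168*y), still 0/0.
After 4 applications of L'Hôpital's rule the quotient is (e^(y))/(168); substituting y = 0 gives 1/168.

1/168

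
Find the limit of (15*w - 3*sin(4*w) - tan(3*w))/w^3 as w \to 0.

Substitution gives 0/0 (the numerator vanishes to order 3).
Expand each term to order w^3: the coefficient of w^3 in −tan(3w) is -9 and in -3·sin(4w) is 32.
Lower-order terms cancel with the polynomial part, so the numerator is (23)·w^3 + o(w^3), and the limit is (23)/(1) = 23.

23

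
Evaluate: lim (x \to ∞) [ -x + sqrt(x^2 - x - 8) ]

-1/2

This has the form ∞ − ∞. Multiply and divide by the conjugate √(x^2 - x - 8) + x.
That gives (-x - 8) / (√(x^2 - x - 8) + x).
Divide numerator and denominator by x: the limit is -1/(2·1) = -1/2.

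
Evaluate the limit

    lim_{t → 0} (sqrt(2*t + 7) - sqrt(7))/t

Substitution gives 0/0. Multiply numerator and denominator by the conjugate √(7 + 2t) + √7.
The numerator becomes (7 + 2t) − 7 = 2t, so the expression simplifies to 2/(√(7 + 2t) + √7).
Letting t → 0 gives 2/(2√7) = √(7)/7.

√(7)/7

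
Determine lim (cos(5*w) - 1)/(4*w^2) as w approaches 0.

Direct substitution gives 0/0.
Apply L'Hôpital: lim (-5*sin(5*w))/(8*w), still 0/0.
After 2 applications of L'Hôpital's rule the quotient is (-25*cos(5*w))/(8); substituting w = 0 gives -25/8.

-25/8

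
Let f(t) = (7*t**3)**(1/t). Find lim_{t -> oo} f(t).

Base → ∞ and exponent → 0: an ∞^0 form.
Take logs: (1/t)·ln(7·t^3) = (ln 7 + 3·ln t)/t → 0.
So the limit is e^0 = 1.

1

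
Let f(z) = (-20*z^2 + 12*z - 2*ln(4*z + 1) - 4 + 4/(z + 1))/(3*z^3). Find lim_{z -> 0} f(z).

Substitution gives 0/0; apply L'Hôpital's rule 3 times.
After differentiating numerator and denominator 3 times the quotient is (-256/(4*z + 1)^3 - 24/(z + 1)^4)/(18); at z = 0 this is -140/9.

-140/9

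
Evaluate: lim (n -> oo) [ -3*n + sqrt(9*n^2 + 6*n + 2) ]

This has the form ∞ − ∞. Multiply and divide by the conjugate √(9*n^2 + 6*n + 2) + 3n.
That gives (6n + 2) / (√(9*n^2 + 6*n + 2) + 3n).
Divide numerator and denominator by n: the limit is 6/(2·3) = 1.

1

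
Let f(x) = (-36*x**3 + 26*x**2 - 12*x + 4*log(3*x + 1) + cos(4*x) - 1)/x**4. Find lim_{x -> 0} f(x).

Substitution gives 0/0; apply L'Hôpital's rule 4 times.
After differentiating numerator and denominator 4 times the quotient is (256*cos(4*x) - 1944/(3*x + 1)^4)/(24); at x = 0 this is -211/3.

-211/3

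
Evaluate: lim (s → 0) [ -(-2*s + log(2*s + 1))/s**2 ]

2

Direct substitution gives 0/0.
Apply L'Hôpital: lim (-2 + 2/(2*s + 1))/(-2*s), still 0/0.
After 2 applications of L'Hôpital's rule the quotient is (-4/(2*s + 1)^2)/(-2); substituting s = 0 gives 2.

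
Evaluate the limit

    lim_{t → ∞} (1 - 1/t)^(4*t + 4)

Let L be the limit and take ln: ln L = lim (4t + 4)·ln(1 - 1/t) = lim (4t + 4)·(-1/t + O(1/t²)) = -4.
Hence L = e^(-4).

e^(-4)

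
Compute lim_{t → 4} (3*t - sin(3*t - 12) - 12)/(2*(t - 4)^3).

Direct substitution gives 0/0.
Apply L'Hôpital: lim (3 - 3*cos(3*t - 12))/(6*(t - 4)^2), still 0/0.
Apply L'Hôpital: lim (9*sin(3*t - 12))/(12*t - 48), still 0/0.
After 3 applications of L'Hôpital's rule the quotient is (27*cos(3*t - 12))/(12); substituting t = 4 gives 9/4.

9/4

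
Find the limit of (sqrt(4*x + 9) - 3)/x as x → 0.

A 0/0 form; rationalise with √(9 + 4x) + √9. This collapses the numerator to 4x, leaving 4/(√(9 + 4x) + √9) → 4/(2√9) = 2/3.

2/3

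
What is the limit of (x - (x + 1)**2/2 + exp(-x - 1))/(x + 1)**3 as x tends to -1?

-1/6

Direct substitution gives 0/0.
Apply L'Hôpital: lim (-x - e^(-x - 1))/(3*(x + 1)^2), still 0/0.
Apply L'Hôpital: lim (e^(-x - 1) - 1)/(6*x + 6), still 0/0.
After 3 applications of L'Hôpital's rule the quotient is (-e^(-x - 1))/(6); substituting x = -1 gives -1/6.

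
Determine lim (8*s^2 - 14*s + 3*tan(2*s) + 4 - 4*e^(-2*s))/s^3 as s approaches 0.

40/3

Substitution gives 0/0 (the numerator vanishes to order 3).
Expand each term to order s^3: the coefficient of s^3 in 3·tan(2s) is 8 and in -4·e^(-2s) is 16/3.
Lower-order terms cancel with the polynomial part, so the numerator is (40/3)·s^3 + o(s^3), and the limit is (40/3)/(1) = 40/3.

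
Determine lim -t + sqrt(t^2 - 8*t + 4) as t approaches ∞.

-4

This has the form ∞ − ∞. Multiply and divide by the conjugate √(t^2 - 8*t + 4) + t.
That gives (-8t + 4) / (√(t^2 - 8*t + 4) + t).
Divide numerator and denominator by t: the limit is -8/(2·1) = -4.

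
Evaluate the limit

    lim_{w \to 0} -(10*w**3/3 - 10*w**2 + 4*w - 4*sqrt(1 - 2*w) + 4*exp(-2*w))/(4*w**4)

-31/24

Substitution gives 0/0 (the numerator vanishes to order 4).
Expand each term to order w^4: the coefficient of w^4 in 4·e^(-2w) is 8/3 and in -4·√(1 - 2w) is 5/2.
Lower-order terms cancel with the polynomial part, so the numerator is (31/6)·w^4 + o(w^4), and the limit is (31/6)/(-4) = -31/24.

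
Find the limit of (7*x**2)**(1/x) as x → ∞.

Base → ∞ and exponent → 0: an ∞^0 form.
Take logs: (1/x)·ln(7·x^2) = (ln 7 + 2·ln x)/x → 0.
So the limit is e^0 = 1.

1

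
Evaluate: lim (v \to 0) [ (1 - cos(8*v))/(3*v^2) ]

Substitution gives 0/0.
Use (1 − cos u)/u² → 1/2 with u = 8v: the limit is 8²/(2·3) = 32/3.

32/3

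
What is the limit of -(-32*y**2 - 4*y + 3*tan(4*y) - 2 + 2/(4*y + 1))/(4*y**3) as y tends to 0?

Substitution gives 0/0; apply L'Hôpital's rule 3 times.
After differentiating numerator and denominator 3 times the quotient is (1152*tan(4*y)^2/cos(4*y)^2 + 384/cos(4*y)^2 - 768/(4*y + 1)^4)/(-24); at y = 0 this is 16.

16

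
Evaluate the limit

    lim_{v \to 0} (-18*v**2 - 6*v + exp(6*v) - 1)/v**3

36

Direct substitution gives 0/0.
Apply L'Hôpital: lim (-36*v + 6*e^(6*v) - 6)/(3*v^2), still 0/0.
Apply L'Hôpital: lim (36*e^(6*v) - 36)/(6*v), still 0/0.
After 3 applications of L'Hôpital's rule the quotient is (216*e^(6*v))/(6); substituting v = 0 gives 36.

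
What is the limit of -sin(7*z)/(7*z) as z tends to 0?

Substitution gives 0/0.
Write it as (7/(-7))·sin(7z)/(7z); since sin(u)/u → 1, the limit is -1.

-1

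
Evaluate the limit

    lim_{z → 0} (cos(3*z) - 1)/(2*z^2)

-9/4

Direct substitution gives 0/0.
Apply L'Hôpital: lim (-3*sin(3*z))/(4*z), still 0/0.
After 2 applications of L'Hôpital's rule the quotient is (-9*cos(3*z))/(4); substituting z = 0 gives -9/4.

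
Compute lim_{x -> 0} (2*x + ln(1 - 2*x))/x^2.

Direct substitution gives 0/0.
Apply L'Hôpital: lim (2 - 2/(1 - 2*x))/(2*x), still 0/0.
After 2 applications of L'Hôpital's rule the quotient is (-4/(1 - 2*x)^2)/(2); substituting x = 0 gives -2.

-2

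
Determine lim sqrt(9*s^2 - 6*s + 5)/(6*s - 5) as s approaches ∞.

1/2

For large |s|, √(9*s^2 - 6*s + 5) ≈ √9·|s| and the denominator ≈ 6s.
Since s → +∞, |s| = s, giving √9/(6) = 1/2.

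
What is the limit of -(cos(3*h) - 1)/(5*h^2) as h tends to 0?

9/10

Direct substitution gives 0/0.
Apply L'Hôpital: lim (-3*sin(3*h))/(-10*h), still 0/0.
After 2 applications of L'Hôpital's rule the quotient is (-9*cos(3*h))/(-10); substituting h = 0 gives 9/10.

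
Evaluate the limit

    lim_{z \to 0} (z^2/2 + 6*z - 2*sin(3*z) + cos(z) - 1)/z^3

Substitution gives 0/0 (the numerator vanishes to order 3).
Expand each term to order z^3: the coefficient of z^3 in cos(z) is 0 and in -2·sin(3z) is 9.
Lower-order terms cancel with the polynomial part, so the numerator is (9)·z^3 + o(z^3), and the limit is (9)/(1) = 9.

9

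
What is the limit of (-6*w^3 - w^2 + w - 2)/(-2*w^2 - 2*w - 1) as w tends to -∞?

-∞

The numerator has higher degree (3 > 2); the quotient behaves like (-6/(-2))·w^1 for large |w|.
As w → −∞ this diverges to -∞.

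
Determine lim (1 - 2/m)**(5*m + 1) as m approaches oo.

e^(-10)

Let L be the limit and take ln: ln L = lim (5m + 1)·ln(1 - 2/m) = lim (5m + 1)·(-2/m + O(1/m²)) = -10.
Hence L = e^(-10).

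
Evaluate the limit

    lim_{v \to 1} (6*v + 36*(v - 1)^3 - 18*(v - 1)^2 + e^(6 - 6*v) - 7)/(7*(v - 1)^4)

Direct substitution gives 0/0.
Apply L'Hôpital: lim (-36*v + 108*(v - 1)^2 - 6*e^(6 - 6*v) + 42)/(28*(v - 1)^3), still 0/0.
Apply L'Hôpital: lim (216*v + 36*e^(6 - 6*v) - 252)/(84*(v - 1)^2), still 0/0.
Apply L'Hôpital: lim (216 - 216*e^(6 - 6*v))/(168*v - 168), still 0/0.
After 4 applications of L'Hôpital's rule the quotient is (1296*e^(6 - 6*v))/(168); substituting v = 1 gives 54/7.

54/7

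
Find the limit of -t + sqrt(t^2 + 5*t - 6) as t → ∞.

This has the form ∞ − ∞. Multiply and divide by the conjugate √(t^2 + 5*t - 6) + t.
That gives (5t - 6) / (√(t^2 + 5*t - 6) + t).
Divide numerator and denominator by t: the limit is 5/(2·1) = 5/2.

5/2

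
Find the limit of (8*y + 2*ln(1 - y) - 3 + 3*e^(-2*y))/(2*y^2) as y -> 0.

5/2

Substitution gives 0/0 (the numerator vanishes to order 2).
Expand each term to order y^2: the coefficient of y^2 in 3·e^(-2y) is 6 and in 2·ln(1 - y) is -1.
Lower-order terms cancel with the polynomial part, so the numerator is (5)·y^2 + o(y^2), and the limit is (5)/(2) = 5/2.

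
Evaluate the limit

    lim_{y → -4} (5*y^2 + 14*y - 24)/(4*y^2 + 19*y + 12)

Since y = -4 makes numerator and denominator zero, (y + 4) divides both.
Cancelling it gives (5*y - 6)/(4*y + 3); now plug in y = -4 to get 2.

2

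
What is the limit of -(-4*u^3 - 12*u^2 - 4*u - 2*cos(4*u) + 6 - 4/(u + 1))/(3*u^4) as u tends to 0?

76/9

Substitution gives 0/0; apply L'Hôpital's rule 4 times.
After differentiating numerator and denominator 4 times the quotient is (-512*cos(4*u) - 96/(u + 1)^5)/(-72); at u = 0 this is 76/9.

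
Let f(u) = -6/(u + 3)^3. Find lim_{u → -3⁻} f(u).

∞

As u → -3⁻, (u + 3) → 0⁻, so (u + 3)^3 → 0⁻ and -6/(u + 3)^3 → ∞.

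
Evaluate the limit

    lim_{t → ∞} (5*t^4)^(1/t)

1

Base → ∞ and exponent → 0: an ∞^0 form.
Take logs: (1/t)·ln(5·t^4) = (ln 5 + 4·ln t)/t → 0.
So the limit is e^0 = 1.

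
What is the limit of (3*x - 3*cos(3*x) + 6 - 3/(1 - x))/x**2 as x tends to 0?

Substitution gives 0/0; apply L'Hôpital's rule 2 times.
After differentiating numerator and denominator 2 times the quotient is (27*cos(3*x) + 6/(x - 1)^3)/(2); at x = 0 this is 21/2.

21/2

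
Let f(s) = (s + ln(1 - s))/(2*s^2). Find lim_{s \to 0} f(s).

Direct substitution gives 0/0.
Apply L'Hôpital: lim (1 - 1/(1 - s))/(4*s), still 0/0.
After 2 applications of L'Hôpital's rule the quotient is (-1/(1 - s)^2)/(4); substituting s = 0 gives -1/4.

-1/4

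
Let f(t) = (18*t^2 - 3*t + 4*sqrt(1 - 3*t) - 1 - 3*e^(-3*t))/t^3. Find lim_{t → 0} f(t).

Substitution gives 0/0; apply L'Hôpital's rule 3 times.
After differentiating numerator and denominator 3 times the quotient is (81*e^(-3*t) - 81/(2*(1 - 3*t)^(5/2)))/(6); at t = 0 this is 27/4.

27/4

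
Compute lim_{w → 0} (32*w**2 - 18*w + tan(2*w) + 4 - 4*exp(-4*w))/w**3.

Substitution gives 0/0 (the numerator vanishes to order 3).
Expand each term to order w^3: the coefficient of w^3 in -4·e^(-4w) is 128/3 and in tan(2w) is 8/3.
Lower-order terms cancel with the polynomial part, so the numerator is (136/3)·w^3 + o(w^3), and the limit is (136/3)/(1) = 136/3.

136/3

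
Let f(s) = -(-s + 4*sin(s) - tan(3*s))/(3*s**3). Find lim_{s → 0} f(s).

29/9

Substitution gives 0/0; apply L'Hôpital's rule 3 times.
After differentiating numerator and denominator 3 times the quotient is (-4*cos(s) - 162*tan(3*s)^4 - 216*tan(3*s)^2 - 54)/(-18); at s = 0 this is 29/9.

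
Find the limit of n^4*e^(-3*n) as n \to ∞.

Write as n^4/e^{3n}, an ∞/∞ form.
Exponential growth dominates any polynomial, so repeated L'Hôpital (or the standard result) gives 0.

0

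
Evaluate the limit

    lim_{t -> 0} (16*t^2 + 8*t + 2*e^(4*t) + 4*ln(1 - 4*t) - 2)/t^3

-64

Substitution gives 0/0; apply L'Hôpital's rule 3 times.
After differentiating numerator and denominator 3 times the quotient is (128*e^(4*t) + 512/(4*t - 1)^3)/(6); at t = 0 this is -64.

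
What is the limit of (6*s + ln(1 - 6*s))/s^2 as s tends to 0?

Direct substitution gives 0/0.
Apply L'Hôpital: lim (6 - 6/(1 - 6*s))/(2*s), still 0/0.
After 2 applications of L'Hôpital's rule the quotient is (-36/(1 - 6*s)^2)/(2); substituting s = 0 gives -18.

-18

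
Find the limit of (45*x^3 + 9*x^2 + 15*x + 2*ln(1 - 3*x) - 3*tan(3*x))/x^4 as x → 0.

Substitution gives 0/0; apply L'Hôpital's rule 4 times.
After differentiating numerator and denominator 4 times the quotient is (1944*tan(3*x)/cos(3*x)^2 - 5832*tan(3*x)/cos(3*x)^4 - 972/(3*x - 1)^4)/(24); at x = 0 this is -81/2.

-81/2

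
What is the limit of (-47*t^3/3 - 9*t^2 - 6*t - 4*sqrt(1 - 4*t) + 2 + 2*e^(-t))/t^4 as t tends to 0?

481/12

Substitution gives 0/0 (the numerator vanishes to order 4).
Expand each term to order t^4: the coefficient of t^4 in 2·e^(-t) is 1/12 and in -4·√(1 - 4t) is 40.
Lower-order terms cancel with the polynomial part, so the numerator is (481/12)·t^4 + o(t^4), and the limit is (481/12)/(1) = 481/12.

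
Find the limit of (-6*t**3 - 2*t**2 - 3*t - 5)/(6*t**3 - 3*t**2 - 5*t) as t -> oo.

Numerator and denominator both have degree 3.
Dividing every term by t^3, all lower-order terms vanish and the limit is the ratio of leading coefficients, -6/(6) = -1.

-1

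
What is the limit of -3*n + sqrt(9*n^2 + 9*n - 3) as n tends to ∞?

An ∞ − ∞ form. Rationalising with the conjugate, the difference becomes (9n - 3) / (√(9*n^2 + 9*n - 3) + 3n).
For large n the denominator behaves like 2·3n, so the quotient tends to 9/6 = 3/2.

3/2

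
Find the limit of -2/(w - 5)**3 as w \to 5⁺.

-∞

As w → 5⁺, (w - 5) → 0⁺, so (w - 5)^3 → 0⁺ and -2/(w - 5)^3 → -∞.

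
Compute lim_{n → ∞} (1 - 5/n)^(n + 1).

Write it as [(1 - 5/n)^n]^(1) · (1 - 5/n)^(1). The bracketed term tends to e^(-5) and the second factor to 1, so the limit is e^(-5).

e^(-5)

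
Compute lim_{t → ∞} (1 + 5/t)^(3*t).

The base → 1 and the exponent → ∞: a 1^∞ form.
Take logarithms: (3t)·ln(1 + 5/t). Since ln(1+u) ~ u for small u, this behaves like (3t)·(5/t) → 15.
So the limit is e^(15).

e^(15)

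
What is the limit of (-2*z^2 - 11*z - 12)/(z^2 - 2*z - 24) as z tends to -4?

-1/2

At z = -4 both the top and bottom vanish — a removable singularity. Factoring out (z + 4) from each leaves (-2*z - 3)/(z - 6), which at z = -4 equals -1/2.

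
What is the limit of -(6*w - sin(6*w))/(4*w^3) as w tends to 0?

Direct substitution gives 0/0.
Apply L'Hôpital: lim (6 - 6*cos(6*w))/(-12*w^2), still 0/0.
Apply L'Hôpital: lim (36*sin(6*w))/(-24*w), still 0/0.
After 3 applications of L'Hôpital's rule the quotient is (216*cos(6*w))/(-24); substituting w = 0 gives -9.

-9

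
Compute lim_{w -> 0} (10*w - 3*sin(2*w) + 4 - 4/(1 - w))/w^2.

-4

Substitution gives 0/0 (the numerator vanishes to order 2).
Expand each term to order w^2: the coefficient of w^2 in -3·sin(2w) is 0 and in -4·1/(1 - w) is -4.
Lower-order terms cancel with the polynomial part, so the numerator is (-4)·w^2 + o(w^2), and the limit is (-4)/(1) = -4.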